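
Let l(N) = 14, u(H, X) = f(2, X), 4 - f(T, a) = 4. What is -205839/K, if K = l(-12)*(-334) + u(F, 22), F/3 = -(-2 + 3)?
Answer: 205839/4676 ≈ 44.020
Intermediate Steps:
F = -3 (F = 3*(-(-2 + 3)) = 3*(-1*1) = 3*(-1) = -3)
f(T, a) = 0 (f(T, a) = 4 - 1*4 = 4 - 4 = 0)
u(H, X) = 0
K = -4676 (K = 14*(-334) + 0 = -4676 + 0 = -4676)
-205839/K = -205839/(-4676) = -205839*(-1/4676) = 205839/4676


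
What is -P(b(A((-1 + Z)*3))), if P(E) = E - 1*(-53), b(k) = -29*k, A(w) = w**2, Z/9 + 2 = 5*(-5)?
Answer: 15538843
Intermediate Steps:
Z = -243 (Z = -18 + 9*(5*(-5)) = -18 + 9*(-25) = -18 - 225 = -243)
P(E) = 53 + E (P(E) = E + 53 = 53 + E)
-P(b(A((-1 + Z)*3))) = -(53 - 29*9*(-1 - 243)**2) = -(53 - 29*(-244*3)**2) = -(53 - 29*(-732)**2) = -(53 - 29*535824) = -(53 - 15538896) = -1*(-15538843) = 15538843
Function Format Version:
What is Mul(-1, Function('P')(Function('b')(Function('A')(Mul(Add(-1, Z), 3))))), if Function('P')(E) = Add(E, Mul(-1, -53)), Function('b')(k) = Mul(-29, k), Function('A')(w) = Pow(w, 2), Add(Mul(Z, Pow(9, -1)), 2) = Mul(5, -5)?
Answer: 15538843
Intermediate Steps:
Z = -243 (Z = Add(-18, Mul(9, Mul(5, -5))) = Add(-18, Mul(9, -25)) = Add(-18, -225) = -243)
Function('P')(E) = Add(53, E) (Function('P')(E) = Add(E, 53) = Add(53, E))
Mul(-1, Function('P')(Function('b')(Function('A')(Mul(Add(-1, Z), 3))))) = Mul(-1, Add(53, Mul(-29, Pow(Mul(Add(-1, -243), 3), 2)))) = Mul(-1, Add(53, Mul(-29, Pow(Mul(-244, 3), 2)))) = Mul(-1, Add(53, Mul(-29, Pow(-732, 2)))) = Mul(-1, Add(53, Mul(-29, 535824))) = Mul(-1, Add(53, -15538896)) = Mul(-1, -15538843) = 15538843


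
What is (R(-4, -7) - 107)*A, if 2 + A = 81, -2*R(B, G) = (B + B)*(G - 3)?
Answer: -11613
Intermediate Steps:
R(B, G) = -B*(-3 + G) (R(B, G) = -(B + B)*(G - 3)/2 = -2*B*(-3 + G)/2 = -B*(-3 + G))
A = 79 (A = -2 + 81 = 79)
(R(-4, -7) - 107)*A = (-4*(3 - 1*(-7)) - 107)*79 = (-4*(3 + 7) - 107)*79 = (-4*10 - 107)*79 = (-40 - 107)*79 = -147*79 = -11613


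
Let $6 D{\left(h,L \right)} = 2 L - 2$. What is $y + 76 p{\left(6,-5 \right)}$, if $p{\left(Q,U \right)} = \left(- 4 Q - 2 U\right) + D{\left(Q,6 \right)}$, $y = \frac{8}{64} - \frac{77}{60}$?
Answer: $- \frac{112619}{120} \approx -938.49$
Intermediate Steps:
$D{\left(h,L \right)} = - \frac{1}{3} + \frac{L}{3}$ ($D{\left(h,L \right)} = \frac{2 L - 2}{6} = \frac{-2 + 2 L}{6} = - \frac{1}{3} + \frac{L}{3}$)
$y = - \frac{139}{120}$ ($y = 8 \cdot \frac{1}{64} - \frac{77}{60} = \frac{1}{8} - \frac{77}{60} = - \frac{139}{120} \approx -1.1583$)
$p{\left(Q,U \right)} = \frac{5}{3} - 4 Q - 2 U$ ($p{\left(Q,U \right)} = \left(- 4 Q - 2 U\right) + \left(- \frac{1}{3} + \frac{1}{3} \cdot 6\right) = \left(- 4 Q - 2 U\right) + \left(- \frac{1}{3} + 2\right) = \left(- 4 Q - 2 U\right) + \frac{5}{3} = \frac{5}{3} - 4 Q - 2 U$)
$y + 76 p{\left(6,-5 \right)} = - \frac{139}{120} + 76 \left(\frac{5}{3} - 24 - -10\right) = - \frac{139}{120} + 76 \left(\frac{5}{3} - 24 + 10\right) = - \frac{139}{120} + 76 \left(- \frac{37}{3}\right) = - \frac{139}{120} - \frac{2812}{3} = - \frac{112619}{120}$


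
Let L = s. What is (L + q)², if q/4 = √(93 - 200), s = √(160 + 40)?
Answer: -1512 + 80*I*√214 ≈ -1512.0 + 1170.3*I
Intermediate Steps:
s = 10*√2 (s = √200 = 10*√2 ≈ 14.142)
q = 4*I*√107 (q = 4*√(93 - 200) = 4*√(-107) = 4*(I*√107) = 4*I*√107 ≈ 41.376*I)
L = 10*√2 ≈ 14.142
(L + q)² = (10*√2 + 4*I*√107)²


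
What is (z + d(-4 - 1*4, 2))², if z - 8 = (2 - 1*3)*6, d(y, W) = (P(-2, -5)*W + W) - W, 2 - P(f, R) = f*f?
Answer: 4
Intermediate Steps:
P(f, R) = 2 - f² (P(f, R) = 2 - f*f = 2 - f²)
d(y, W) = -2*W (d(y, W) = ((2 - 1*(-2)²)*W + W) - W = ((2 - 1*4)*W + W) - W = ((2 - 4)*W + W) - W = (-2*W + W) - W = -W - W = -2*W)
z = 2 (z = 8 + (2 - 1*3)*6 = 8 + (2 - 3)*6 = 8 - 1*6 = 8 - 6 = 2)
(z + d(-4 - 1*4, 2))² = (2 - 2*2)² = (2 - 4)² = (-2)² = 4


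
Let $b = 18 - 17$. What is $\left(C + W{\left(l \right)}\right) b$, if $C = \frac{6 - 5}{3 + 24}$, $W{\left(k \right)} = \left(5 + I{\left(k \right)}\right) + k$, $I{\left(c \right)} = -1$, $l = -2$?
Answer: $\frac{55}{27} \approx 2.037$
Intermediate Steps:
$b = 1$
$W{\left(k \right)} = 4 + k$ ($W{\left(k \right)} = \left(5 - 1\right) + k = 4 + k$)
$C = \frac{1}{27}$ ($C = 1 \cdot \frac{1}{27} = \frac{1}{27} \approx 0.037037$)
$\left(C + W{\left(l \right)}\right) b = \left(\frac{1}{27} + \left(4 - 2\right)\right) 1 = \left(\frac{1}{27} + 2\right) 1 = \frac{55}{27} \cdot 1 = \frac{55}{27}$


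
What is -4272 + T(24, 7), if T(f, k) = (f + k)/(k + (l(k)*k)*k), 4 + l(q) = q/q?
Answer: -598111/140 ≈ -4272.2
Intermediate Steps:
l(q) = -3 (l(q) = -4 + q/q = -4 + 1 = -3)
T(f, k) = (f + k)/(k - 3*k²) (T(f, k) = (f + k)/(k + (-3*k)*k) = (f + k)/(k - 3*k²))
-4272 + T(24, 7) = -4272 + (24 + 7)/(7*(1 - 3*7)) = -4272 + (⅐)*31/(1 - 21) = -4272 + (⅐)*31/(-20) = -4272 + (⅐)*(-1/20)*31 = -4272 - 31/140 = -598111/140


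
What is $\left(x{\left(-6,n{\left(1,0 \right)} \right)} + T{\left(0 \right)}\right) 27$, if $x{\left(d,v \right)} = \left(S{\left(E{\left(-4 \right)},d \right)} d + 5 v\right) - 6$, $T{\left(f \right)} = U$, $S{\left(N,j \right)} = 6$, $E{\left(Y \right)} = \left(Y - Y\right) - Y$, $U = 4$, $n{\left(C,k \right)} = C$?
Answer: $-891$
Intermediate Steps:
$E{\left(Y \right)} = - Y$ ($E{\left(Y \right)} = 0 - Y = - Y$)
$T{\left(f \right)} = 4$
$x{\left(d,v \right)} = -6 + 5 v + 6 d$ ($x{\left(d,v \right)} = \left(6 d + 5 v\right) - 6 = \left(5 v + 6 d\right) - 6 = -6 + 5 v + 6 d$)
$\left(x{\left(-6,n{\left(1,0 \right)} \right)} + T{\left(0 \right)}\right) 27 = \left(\left(-6 + 5 \cdot 1 + 6 \left(-6\right)\right) + 4\right) 27 = \left(\left(-6 + 5 - 36\right) + 4\right) 27 = \left(-37 + 4\right) 27 = \left(-33\right) 27 = -891$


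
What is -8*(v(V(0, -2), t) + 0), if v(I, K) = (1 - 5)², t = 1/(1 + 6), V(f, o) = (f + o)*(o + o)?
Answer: -128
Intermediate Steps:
V(f, o) = 2*o*(f + o) (V(f, o) = (f + o)*(2*o) = 2*o*(f + o))
t = ⅐ (t = 1/7 = ⅐ ≈ 0.14286)
v(I, K) = 16 (v(I, K) = (-4)² = 16)
-8*(v(V(0, -2), t) + 0) = -8*(16 + 0) = -8*16 = -128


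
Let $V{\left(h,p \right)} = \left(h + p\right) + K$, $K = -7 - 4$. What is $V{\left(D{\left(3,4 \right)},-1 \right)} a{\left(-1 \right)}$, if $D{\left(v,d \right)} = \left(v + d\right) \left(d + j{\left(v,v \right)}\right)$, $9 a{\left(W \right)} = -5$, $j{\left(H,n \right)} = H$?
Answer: $- \frac{185}{9} \approx -20.556$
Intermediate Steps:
$a{\left(W \right)} = - \frac{5}{9}$ ($a{\left(W \right)} = \frac{1}{9} \left(-5\right) = - \frac{5}{9}$)
$K = -11$
$D{\left(v,d \right)} = \left(d + v\right)^{2}$ ($D{\left(v,d \right)} = \left(v + d\right) \left(d + v\right) = \left(d + v\right) \left(d + v\right) = \left(d + v\right)^{2}$)
$V{\left(h,p \right)} = -11 + h + p$ ($V{\left(h,p \right)} = \left(h + p\right) - 11 = -11 + h + p$)
$V{\left(D{\left(3,4 \right)},-1 \right)} a{\left(-1 \right)} = \left(-11 + \left(4^{2} + 3^{2} + 2 \cdot 4 \cdot 3\right) - 1\right) \left(- \frac{5}{9}\right) = \left(-11 + \left(16 + 9 + 24\right) - 1\right) \left(- \frac{5}{9}\right) = \left(-11 + 49 - 1\right) \left(- \frac{5}{9}\right) = 37 \left(- \frac{5}{9}\right) = - \frac{185}{9}$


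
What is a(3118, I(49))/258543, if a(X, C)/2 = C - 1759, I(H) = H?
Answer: -380/28727 ≈ -0.013228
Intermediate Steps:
a(X, C) = -3518 + 2*C (a(X, C) = 2*(C - 1759) = 2*(-1759 + C) = -3518 + 2*C)
a(3118, I(49))/258543 = (-3518 + 2*49)/258543 = (-3518 + 98)*(1/258543) = -3420*1/258543 = -380/28727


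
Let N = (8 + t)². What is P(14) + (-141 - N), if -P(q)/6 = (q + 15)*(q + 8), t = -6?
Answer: -3973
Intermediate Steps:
P(q) = -6*(8 + q)*(15 + q) (P(q) = -6*(q + 15)*(q + 8) = -6*(15 + q)*(8 + q) = -6*(8 + q)*(15 + q))
N = 4 (N = (8 - 6)² = 2² = 4)
P(14) + (-141 - N) = (-720 - 138*14 - 6*14²) + (-141 - 1*4) = (-720 - 1932 - 6*196) + (-141 - 4) = (-720 - 1932 - 1176) - 145 = -3828 - 145 = -3973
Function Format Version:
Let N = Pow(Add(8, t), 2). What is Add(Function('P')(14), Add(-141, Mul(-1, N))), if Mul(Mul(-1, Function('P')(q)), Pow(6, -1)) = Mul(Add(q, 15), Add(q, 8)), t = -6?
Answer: -3973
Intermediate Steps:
Function('P')(q) = Mul(-6, Add(8, q), Add(15, q)) (Function('P')(q) = Mul(-6, Mul(Add(q, 15), Add(q, 8))) = Mul(-6, Mul(Add(15, q), Add(8, q))) = Mul(-6, Mul(Add(8, q), Add(15, q))) = Mul(-6, Add(8, q), Add(15, q)))
N = 4 (N = Pow(Add(8, -6), 2) = Pow(2, 2) = 4)
Add(Function('P')(14), Add(-141, Mul(-1, N))) = Add(Add(-720, Mul(-138, 14), Mul(-6, Pow(14, 2))), Add(-141, Mul(-1, 4))) = Add(Add(-720, -1932, Mul(-6, 196)), Add(-141, -4)) = Add(Add(-720, -1932, -1176), -145) = Add(-3828, -145) = -3973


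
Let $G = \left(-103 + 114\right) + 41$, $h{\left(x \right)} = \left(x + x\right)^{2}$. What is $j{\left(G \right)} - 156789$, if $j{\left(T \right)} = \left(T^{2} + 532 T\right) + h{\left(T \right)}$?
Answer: $-115605$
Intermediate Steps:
$h{\left(x \right)} = 4 x^{2}$ ($h{\left(x \right)} = \left(2 x\right)^{2} = 4 x^{2}$)
$G = 52$ ($G = 11 + 41 = 52$)
$j{\left(T \right)} = 5 T^{2} + 532 T$ ($j{\left(T \right)} = \left(T^{2} + 532 T\right) + 4 T^{2} = 5 T^{2} + 532 T$)
$j{\left(G \right)} - 156789 = 52 \left(532 + 5 \cdot 52\right) - 156789 = 52 \left(532 + 260\right) - 156789 = 52 \cdot 792 - 156789 = 41184 - 156789 = -115605$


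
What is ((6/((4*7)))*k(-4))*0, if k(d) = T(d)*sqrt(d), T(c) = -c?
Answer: 0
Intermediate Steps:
k(d) = -d**(3/2) (k(d) = (-d)*sqrt(d) = -d**(3/2))
((6/((4*7)))*k(-4))*0 = ((6/((4*7)))*(-(-4)**(3/2)))*0 = ((6/28)*(-(-8)*I))*0 = ((6*(1/28))*(8*I))*0 = (3*(8*I)/14)*0 = (12*I/7)*0 = 0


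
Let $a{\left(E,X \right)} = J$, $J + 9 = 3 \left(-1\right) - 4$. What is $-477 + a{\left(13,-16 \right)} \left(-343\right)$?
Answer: $5011$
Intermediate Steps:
$J = -16$ ($J = -9 + \left(3 \left(-1\right) - 4\right) = -9 - 7 = -16$)
$a{\left(E,X \right)} = -16$
$-477 + a{\left(13,-16 \right)} \left(-343\right) = -477 - -5488 = -477 + 5488 = 5011$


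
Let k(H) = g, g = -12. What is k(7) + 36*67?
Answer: 2400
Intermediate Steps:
k(H) = -12
k(7) + 36*67 = -12 + 36*67 = -12 + 2412 = 2400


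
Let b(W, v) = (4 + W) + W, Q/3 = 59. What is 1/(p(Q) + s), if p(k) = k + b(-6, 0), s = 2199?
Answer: 1/2368 ≈ 0.00042230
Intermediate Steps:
Q = 177 (Q = 3*59 = 177)
b(W, v) = 4 + 2*W
p(k) = -8 + k (p(k) = k + (4 + 2*(-6)) = k + (4 - 12) = k - 8 = -8 + k)
1/(p(Q) + s) = 1/((-8 + 177) + 2199) = 1/(169 + 2199) = 1/2368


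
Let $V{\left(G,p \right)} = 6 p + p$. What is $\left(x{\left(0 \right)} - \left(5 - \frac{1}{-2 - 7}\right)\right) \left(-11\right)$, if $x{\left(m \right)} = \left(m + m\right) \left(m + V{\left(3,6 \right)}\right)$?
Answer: $\frac{506}{9} \approx 56.222$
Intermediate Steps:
$V{\left(G,p \right)} = 7 p$
$x{\left(m \right)} = 2 m \left(42 + m\right)$ ($x{\left(m \right)} = \left(m + m\right) \left(m + 7 \cdot 6\right) = 2 m \left(m + 42\right) = 2 m \left(42 + m\right)$)
$\left(x{\left(0 \right)} - \left(5 - \frac{1}{-2 - 7}\right)\right) \left(-11\right) = \left(2 \cdot 0 \left(42 + 0\right) - \left(5 - \frac{1}{-2 - 7}\right)\right) \left(-11\right) = \left(2 \cdot 0 \cdot 42 - \left(5 - \frac{1}{-9}\right)\right) \left(-11\right) = \left(0 - \frac{46}{9}\right) \left(-11\right) = \left(- \frac{46}{9}\right) \left(-11\right) = \frac{506}{9}$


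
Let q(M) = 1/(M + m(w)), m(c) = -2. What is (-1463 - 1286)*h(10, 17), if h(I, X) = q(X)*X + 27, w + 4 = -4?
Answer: -1160078/15 ≈ -77339.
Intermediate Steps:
w = -8 (w = -4 - 4 = -8)
q(M) = 1/(-2 + M) (q(M) = 1/(M - 2) = 1/(-2 + M))
h(I, X) = 27 + X/(-2 + X) (h(I, X) = X/(-2 + X) + 27 = 27 + X/(-2 + X))
(-1463 - 1286)*h(10, 17) = (-1463 - 1286)*(2*(-27 + 14*17)/(-2 + 17)) = -5498*(-27 + 238)/15 = -5498*211/15 = -2749*422/15 = -1160078/15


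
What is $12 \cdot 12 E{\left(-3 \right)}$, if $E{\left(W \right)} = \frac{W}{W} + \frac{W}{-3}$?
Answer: $288$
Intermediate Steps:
$E{\left(W \right)} = 1 - \frac{W}{3}$ ($E{\left(W \right)} = 1 + W \left(- \frac{1}{3}\right) = 1 - \frac{W}{3}$)
$12 \cdot 12 E{\left(-3 \right)} = 12 \cdot 12 \left(1 - -1\right) = 144 \left(1 + 1\right) = 144 \cdot 2 = 288$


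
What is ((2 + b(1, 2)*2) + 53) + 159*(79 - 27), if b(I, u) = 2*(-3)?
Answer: 8311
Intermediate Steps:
b(I, u) = -6
((2 + b(1, 2)*2) + 53) + 159*(79 - 27) = ((2 - 6*2) + 53) + 159*(79 - 27) = ((2 - 12) + 53) + 159*52 = (-10 + 53) + 8268 = 43 + 8268 = 8311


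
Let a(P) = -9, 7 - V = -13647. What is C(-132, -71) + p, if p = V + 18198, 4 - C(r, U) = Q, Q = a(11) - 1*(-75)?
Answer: 31790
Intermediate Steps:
V = 13654 (V = 7 - 1*(-13647) = 7 + 13647 = 13654)
Q = 66 (Q = -9 - 1*(-75) = -9 + 75 = 66)
C(r, U) = -62 (C(r, U) = 4 - 1*66 = 4 - 66 = -62)
p = 31852 (p = 13654 + 18198 = 31852)
C(-132, -71) + p = -62 + 31852 = 31790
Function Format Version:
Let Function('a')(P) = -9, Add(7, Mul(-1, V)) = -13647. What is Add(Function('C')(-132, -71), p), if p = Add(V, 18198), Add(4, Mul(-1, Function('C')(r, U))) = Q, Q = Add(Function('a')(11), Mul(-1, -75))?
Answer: 31790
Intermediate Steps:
V = 13654 (V = Add(7, Mul(-1, -13647)) = Add(7, 13647) = 13654)
Q = 66 (Q = Add(-9, Mul(-1, -75)) = Add(-9, 75) = 66)
Function('C')(r, U) = -62 (Function('C')(r, U) = Add(4, Mul(-1, 66)) = Add(4, -66) = -62)
p = 31852 (p = Add(13654, 18198) = 31852)
Add(Function('C')(-132, -71), p) = Add(-62, 31852) = 31790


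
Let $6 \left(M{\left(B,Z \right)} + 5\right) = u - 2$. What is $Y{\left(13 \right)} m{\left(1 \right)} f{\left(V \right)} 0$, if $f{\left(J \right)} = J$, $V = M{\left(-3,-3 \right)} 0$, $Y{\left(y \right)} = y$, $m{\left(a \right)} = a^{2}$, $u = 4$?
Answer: $0$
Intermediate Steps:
$M{\left(B,Z \right)} = - \frac{14}{3}$ ($M{\left(B,Z \right)} = -5 + \frac{4 - 2}{6} = -5 + \frac{1}{6} \cdot 2 = -5 + \frac{1}{3} = - \frac{14}{3}$)
$V = 0$ ($V = \left(- \frac{14}{3}\right) 0 = 0$)
$Y{\left(13 \right)} m{\left(1 \right)} f{\left(V \right)} 0 = 13 \cdot 1^{2} \cdot 0 \cdot 0 = 13 \cdot 1 \cdot 0 \cdot 0 = 13 \cdot 0 \cdot 0 = 13 \cdot 0 = 0$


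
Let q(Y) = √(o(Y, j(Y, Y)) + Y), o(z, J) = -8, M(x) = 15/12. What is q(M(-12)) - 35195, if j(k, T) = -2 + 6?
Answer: -35195 + 3*I*√3/2 ≈ -35195.0 + 2.5981*I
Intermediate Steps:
M(x) = 5/4 (M(x) = 15*(1/12) = 5/4)
j(k, T) = 4
q(Y) = √(-8 + Y)
q(M(-12)) - 35195 = √(-8 + 5/4) - 35195 = √(-27/4) - 35195 = 3*I*√3/2 - 35195 = -35195 + 3*I*√3/2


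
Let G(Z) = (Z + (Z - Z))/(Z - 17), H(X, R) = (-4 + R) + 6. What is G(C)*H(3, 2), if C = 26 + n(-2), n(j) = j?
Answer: 96/7 ≈ 13.714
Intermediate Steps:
H(X, R) = 2 + R
C = 24 (C = 26 - 2 = 24)
G(Z) = Z/(-17 + Z) (G(Z) = (Z + 0)/(-17 + Z) = Z/(-17 + Z))
G(C)*H(3, 2) = (24/(-17 + 24))*(2 + 2) = (24/7)*4 = 96/7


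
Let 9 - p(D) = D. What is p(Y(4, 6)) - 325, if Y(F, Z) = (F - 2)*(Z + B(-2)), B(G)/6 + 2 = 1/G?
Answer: -298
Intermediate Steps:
B(G) = -12 + 6/G
Y(F, Z) = (-15 + Z)*(-2 + F) (Y(F, Z) = (F - 2)*(Z + (-12 + 6/(-2))) = (-2 + F)*(Z + (-12 + 6*(-1/2))) = (-2 + F)*(Z + (-12 - 3)) = (-2 + F)*(Z - 15) = (-2 + F)*(-15 + Z) = (-15 + Z)*(-2 + F))
p(D) = 9 - D
p(Y(4, 6)) - 325 = (9 - (30 - 15*4 - 2*6 + 4*6)) - 325 = (9 - (30 - 60 - 12 + 24)) - 325 = (9 - 1*(-18)) - 325 = (9 + 18) - 325 = 27 - 325 = -298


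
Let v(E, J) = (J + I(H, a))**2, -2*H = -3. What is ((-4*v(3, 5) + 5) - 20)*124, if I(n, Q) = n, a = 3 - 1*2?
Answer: -22816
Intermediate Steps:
a = 1 (a = 3 - 2 = 1)
H = 3/2 (H = -1/2*(-3) = 3/2 ≈ 1.5000)
v(E, J) = (3/2 + J)**2 (v(E, J) = (J + 3/2)**2 = (3/2 + J)**2)
((-4*v(3, 5) + 5) - 20)*124 = ((-(3 + 2*5)**2 + 5) - 20)*124 = ((-(3 + 10)**2 + 5) - 20)*124 = ((-13**2 + 5) - 20)*124 = ((-169 + 5) - 20)*124 = (-164 - 20)*124 = -184*124 = -22816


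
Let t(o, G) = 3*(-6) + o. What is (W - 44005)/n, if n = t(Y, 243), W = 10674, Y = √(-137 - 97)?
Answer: 33331/31 + 33331*I*√26/186 ≈ 1075.2 + 913.74*I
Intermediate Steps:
Y = 3*I*√26 (Y = √(-234) = 3*I*√26 ≈ 15.297*I)
t(o, G) = -18 + o
n = -18 + 3*I*√26 ≈ -18.0 + 15.297*I
(W - 44005)/n = (10674 - 44005)/(-18 + 3*I*√26) = -33331/(-18 + 3*I*√26)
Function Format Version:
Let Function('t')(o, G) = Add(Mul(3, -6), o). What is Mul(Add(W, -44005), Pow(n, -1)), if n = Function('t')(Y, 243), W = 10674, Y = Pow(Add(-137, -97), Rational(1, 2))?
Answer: Add(Rational(33331, 31), Mul(Rational(33331, 186), I, Pow(26, Rational(1, 2)))) ≈ Add(1075.2, Mul(913.74, I))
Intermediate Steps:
Y = Mul(3, I, Pow(26, Rational(1, 2))) (Y = Pow(-234, Rational(1, 2)) = Mul(3, I, Pow(26, Rational(1, 2))) ≈ Mul(15.297, I))
Function('t')(o, G) = Add(-18, o)
n = Add(-18, Mul(3, I, Pow(26, Rational(1, 2)))) ≈ Add(-18.000, Mul(15.297, I))
Mul(Add(W, -44005), Pow(n, -1)) = Mul(Add(10674, -44005), Pow(Add(-18, Mul(3, I, Pow(26, Rational(1, 2)))), -1)) = Mul(-33331, Pow(Add(-18, Mul(3, I, Pow(26, Rational(1, 2)))), -1))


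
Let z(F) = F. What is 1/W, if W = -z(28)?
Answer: -1/28 ≈ -0.035714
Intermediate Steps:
W = -28 (W = -1*28 = -28)
1/W = 1/(-28) = -1/28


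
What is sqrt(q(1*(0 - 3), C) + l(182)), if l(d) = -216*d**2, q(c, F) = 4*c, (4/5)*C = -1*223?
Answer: 2*I*sqrt(1788699) ≈ 2674.8*I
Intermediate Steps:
C = -1115/4 (C = 5*(-1*223)/4 = (5/4)*(-223) = -1115/4 ≈ -278.75)
sqrt(q(1*(0 - 3), C) + l(182)) = sqrt(4*(1*(0 - 3)) - 216*182**2) = sqrt(4*(1*(-3)) - 216*33124) = sqrt(4*(-3) - 7154784) = sqrt(-12 - 7154784) = sqrt(-7154796) = 2*I*sqrt(1788699)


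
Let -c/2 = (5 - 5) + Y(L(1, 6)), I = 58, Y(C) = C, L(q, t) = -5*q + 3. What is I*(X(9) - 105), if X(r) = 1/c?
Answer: -12151/2 ≈ -6075.5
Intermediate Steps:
L(q, t) = 3 - 5*q
c = 4 (c = -2*((5 - 5) + (3 - 5*1)) = -2*(0 + (3 - 5)) = -2*(0 - 2) = -2*(-2) = 4)
X(r) = ¼ (X(r) = 1/4 = ¼)
I*(X(9) - 105) = 58*(¼ - 105) = 58*(-419/4) = -12151/2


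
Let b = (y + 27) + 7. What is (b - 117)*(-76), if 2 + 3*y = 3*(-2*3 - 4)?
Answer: 21356/3 ≈ 7118.7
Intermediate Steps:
y = -32/3 (y = -⅔ + (3*(-2*3 - 4))/3 = -⅔ + (3*(-6 - 4))/3 = -⅔ + (3*(-10))/3 = -⅔ + (⅓)*(-30) = -⅔ - 10 = -32/3 ≈ -10.667)
b = 70/3 (b = (-32/3 + 27) + 7 = 49/3 + 7 = 70/3 ≈ 23.333)
(b - 117)*(-76) = (70/3 - 117)*(-76) = -281/3*(-76) = 21356/3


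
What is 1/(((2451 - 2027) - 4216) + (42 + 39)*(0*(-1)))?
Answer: -1/3792 ≈ -0.00026371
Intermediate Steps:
1/(((2451 - 2027) - 4216) + (42 + 39)*(0*(-1))) = 1/((424 - 4216) + 81*0) = 1/(-3792 + 0) = 1/(-3792) = -1/3792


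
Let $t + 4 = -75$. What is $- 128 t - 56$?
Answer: $10056$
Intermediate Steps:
$t = -79$ ($t = -4 - 75 = -79$)
$- 128 t - 56 = \left(-128\right) \left(-79\right) - 56 = 10112 - 56 = 10056$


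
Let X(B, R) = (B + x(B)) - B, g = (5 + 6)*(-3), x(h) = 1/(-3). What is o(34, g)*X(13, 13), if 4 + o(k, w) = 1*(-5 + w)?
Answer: 14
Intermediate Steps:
x(h) = -⅓
g = -33 (g = 11*(-3) = -33)
o(k, w) = -9 + w (o(k, w) = -4 + 1*(-5 + w) = -4 + (-5 + w) = -9 + w)
X(B, R) = -⅓ (X(B, R) = (B - ⅓) - B = (-⅓ + B) - B = -⅓)
o(34, g)*X(13, 13) = (-9 - 33)*(-⅓) = -42*(-⅓) = 14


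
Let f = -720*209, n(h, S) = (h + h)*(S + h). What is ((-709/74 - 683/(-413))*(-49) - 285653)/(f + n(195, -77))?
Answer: 1245465073/456072360 ≈ 2.7309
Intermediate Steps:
n(h, S) = 2*h*(S + h) (n(h, S) = (2*h)*(S + h) = 2*h*(S + h))
f = -150480
((-709/74 - 683/(-413))*(-49) - 285653)/(f + n(195, -77)) = ((-709/74 - 683/(-413))*(-49) - 285653)/(-150480 + 2*195*(-77 + 195)) = ((-709*1/74 - 683*(-1/413))*(-49) - 285653)/(-150480 + 2*195*118) = ((-709/74 + 683/413)*(-49) - 285653)/(-150480 + 46020) = (-242275/30562*(-49) - 285653)/(-104460) = (1695925/4366 - 285653)*(-1/104460) = -1245465073/4366*(-1/104460) = 1245465073/456072360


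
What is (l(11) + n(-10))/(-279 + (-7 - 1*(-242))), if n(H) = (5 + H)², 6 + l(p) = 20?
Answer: -39/44 ≈ -0.88636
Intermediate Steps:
l(p) = 14 (l(p) = -6 + 20 = 14)
(l(11) + n(-10))/(-279 + (-7 - 1*(-242))) = (14 + (5 - 10)²)/(-279 + (-7 - 1*(-242))) = (14 + (-5)²)/(-279 + (-7 + 242)) = (14 + 25)/(-279 + 235) = 39/(-44) = 39*(-1/44) = -39/44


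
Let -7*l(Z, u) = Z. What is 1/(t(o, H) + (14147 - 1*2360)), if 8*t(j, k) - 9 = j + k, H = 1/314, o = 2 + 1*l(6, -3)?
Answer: 17584/207284909 ≈ 8.4830e-5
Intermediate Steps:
l(Z, u) = -Z/7
o = 8/7 (o = 2 + 1*(-1/7*6) = 2 + 1*(-6/7) = 2 - 6/7 = 8/7 ≈ 1.1429)
H = 1/314 ≈ 0.0031847
t(j, k) = 9/8 + j/8 + k/8 (t(j, k) = 9/8 + (j + k)/8 = 9/8 + (j/8 + k/8) = 9/8 + j/8 + k/8)
1/(t(o, H) + (14147 - 1*2360)) = 1/((9/8 + (1/8)*(8/7) + (1/8)*(1/314)) + (14147 - 1*2360)) = 1/((9/8 + 1/7 + 1/2512) + (14147 - 2360)) = 1/(22301/17584 + 11787) = 1/(207284909/17584) = 17584/207284909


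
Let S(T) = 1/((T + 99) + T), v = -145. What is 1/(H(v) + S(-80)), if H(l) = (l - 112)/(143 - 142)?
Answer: -61/15678 ≈ -0.0038908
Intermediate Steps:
S(T) = 1/(99 + 2*T) (S(T) = 1/((99 + T) + T) = 1/(99 + 2*T))
H(l) = -112 + l (H(l) = (-112 + l)/1 = (-112 + l)*1 = -112 + l)
1/(H(v) + S(-80)) = 1/((-112 - 145) + 1/(99 + 2*(-80))) = 1/(-257 + 1/(99 - 160)) = 1/(-257 + 1/(-61)) = 1/(-257 - 1/61) = 1/(-15678/61) = -61/15678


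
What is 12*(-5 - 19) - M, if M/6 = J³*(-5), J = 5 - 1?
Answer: 1632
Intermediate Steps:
J = 4
M = -1920 (M = 6*(4³*(-5)) = 6*(64*(-5)) = 6*(-320) = -1920)
12*(-5 - 19) - M = 12*(-5 - 19) - 1*(-1920) = 12*(-24) + 1920 = -288 + 1920 = 1632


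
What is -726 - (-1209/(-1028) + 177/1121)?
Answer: -14206287/19532 ≈ -727.33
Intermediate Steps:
-726 - (-1209/(-1028) + 177/1121) = -726 - (-1209*(-1/1028) + 177*(1/1121)) = -726 - (1209/1028 + 3/19) = -726 - 1*26055/19532 = -726 - 26055/19532 = -14206287/19532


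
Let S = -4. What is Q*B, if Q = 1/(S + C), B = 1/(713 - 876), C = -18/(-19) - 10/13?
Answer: 247/153872 ≈ 0.0016052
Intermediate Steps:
C = 44/247 (C = -18*(-1/19) - 10*1/13 = 18/19 - 10/13 = 44/247 ≈ 0.17814)
B = -1/163 (B = 1/(-163) = -1/163 ≈ -0.0061350)
Q = -247/944 (Q = 1/(-4 + 44/247) = 1/(-944/247) = -247/944 ≈ -0.26165)
Q*B = -247/944*(-1/163) = 247/153872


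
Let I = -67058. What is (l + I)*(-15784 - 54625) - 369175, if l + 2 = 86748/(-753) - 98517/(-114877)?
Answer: 136365505681498440/28834127 ≈ 4.7293e+9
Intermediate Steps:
l = -3354723819/28834127 (l = -2 + (86748/(-753) - 98517/(-114877)) = -2 + (86748*(-1/753) - 98517*(-1/114877)) = -2 + (-28916/251 + 98517/114877) = -2 - 3297055565/28834127 = -3354723819/28834127 ≈ -116.35)
(l + I)*(-15784 - 54625) - 369175 = (-3354723819/28834127 - 67058)*(-15784 - 54625) - 369175 = -1936913612185/28834127*(-70409) - 369175 = 136376150520333665/28834127 - 369175 = 136365505681498440/28834127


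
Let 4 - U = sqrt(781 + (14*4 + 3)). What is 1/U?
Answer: -1/206 - sqrt(210)/412 ≈ -0.040028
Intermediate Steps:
U = 4 - 2*sqrt(210) (U = 4 - sqrt(781 + (14*4 + 3)) = 4 - sqrt(781 + (56 + 3)) = 4 - sqrt(781 + 59) = 4 - sqrt(840) = 4 - 2*sqrt(210) ≈ -24.983)
1/U = 1/(4 - 2*sqrt(210))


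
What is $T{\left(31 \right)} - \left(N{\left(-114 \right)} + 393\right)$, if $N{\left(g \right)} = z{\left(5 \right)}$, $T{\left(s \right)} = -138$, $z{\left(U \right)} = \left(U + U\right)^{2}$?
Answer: $-631$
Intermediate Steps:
$z{\left(U \right)} = 4 U^{2}$ ($z{\left(U \right)} = \left(2 U\right)^{2} = 4 U^{2}$)
$N{\left(g \right)} = 100$ ($N{\left(g \right)} = 4 \cdot 5^{2} = 4 \cdot 25 = 100$)
$T{\left(31 \right)} - \left(N{\left(-114 \right)} + 393\right) = -138 - \left(100 + 393\right) = -138 - 493 = -631$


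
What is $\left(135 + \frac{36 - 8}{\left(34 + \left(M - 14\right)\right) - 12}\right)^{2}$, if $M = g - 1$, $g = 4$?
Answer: $\frac{2289169}{121} \approx 18919.0$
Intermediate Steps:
$M = 3$ ($M = 4 - 1 = 3$)
$\left(135 + \frac{36 - 8}{\left(34 + \left(M - 14\right)\right) - 12}\right)^{2} = \left(135 + \frac{36 - 8}{\left(34 + \left(3 - 14\right)\right) - 12}\right)^{2} = \left(135 + \frac{28}{\left(34 - 11\right) - 12}\right)^{2} = \left(135 + \frac{28}{23 - 12}\right)^{2} = \left(135 + \frac{28}{11}\right)^{2} = \left(\frac{1513}{11}\right)^{2} = \frac{2289169}{121}$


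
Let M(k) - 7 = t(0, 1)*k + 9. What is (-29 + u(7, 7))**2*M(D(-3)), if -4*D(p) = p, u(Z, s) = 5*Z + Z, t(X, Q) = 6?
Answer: 6929/2 ≈ 3464.5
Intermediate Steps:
u(Z, s) = 6*Z
D(p) = -p/4
M(k) = 16 + 6*k (M(k) = 7 + (6*k + 9) = 7 + (9 + 6*k) = 16 + 6*k)
(-29 + u(7, 7))**2*M(D(-3)) = (-29 + 6*7)**2*(16 + 6*(-1/4*(-3))) = (-29 + 42)**2*(16 + 6*(3/4)) = 13**2*(16 + 9/2) = 169*(41/2) = 6929/2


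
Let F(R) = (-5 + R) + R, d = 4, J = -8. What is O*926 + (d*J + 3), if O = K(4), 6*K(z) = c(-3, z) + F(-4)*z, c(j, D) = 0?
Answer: -24163/3 ≈ -8054.3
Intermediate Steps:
F(R) = -5 + 2*R
K(z) = -13*z/6 (K(z) = (0 + (-5 + 2*(-4))*z)/6 = (0 + (-5 - 8)*z)/6 = (0 - 13*z)/6 = (-13*z)/6 = -13*z/6)
O = -26/3 (O = -13/6*4 = -26/3 ≈ -8.6667)
O*926 + (d*J + 3) = -26/3*926 + (4*(-8) + 3) = -24076/3 + (-32 + 3) = -24076/3 - 29 = -24163/3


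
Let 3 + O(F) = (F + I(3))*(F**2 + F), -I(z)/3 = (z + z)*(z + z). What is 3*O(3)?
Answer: -3789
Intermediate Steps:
I(z) = -12*z**2 (I(z) = -3*(z + z)*(z + z) = -3*2*z*2*z = -12*z**2)
O(F) = -3 + (-108 + F)*(F + F**2) (O(F) = -3 + (F - 12*3**2)*(F**2 + F) = -3 + (F - 12*9)*(F + F**2) = -3 + (F - 108)*(F + F**2) = -3 + (-108 + F)*(F + F**2))
3*O(3) = 3*(-3 + 3**3 - 108*3 - 107*3**2) = 3*(-3 + 27 - 324 - 107*9) = 3*(-3 + 27 - 324 - 963) = 3*(-1263) = -3789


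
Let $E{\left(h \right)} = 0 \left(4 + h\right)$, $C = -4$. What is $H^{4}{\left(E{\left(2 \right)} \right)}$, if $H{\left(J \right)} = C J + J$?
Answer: $0$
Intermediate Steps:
$E{\left(h \right)} = 0$
$H{\left(J \right)} = - 3 J$ ($H{\left(J \right)} = - 4 J + J = - 3 J$)
$H^{4}{\left(E{\left(2 \right)} \right)} = \left(\left(-3\right) 0\right)^{4} = 0^{4} = 0$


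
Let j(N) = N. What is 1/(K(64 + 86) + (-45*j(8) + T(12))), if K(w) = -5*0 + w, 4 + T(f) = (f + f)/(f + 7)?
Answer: -19/4042 ≈ -0.0047006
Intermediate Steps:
T(f) = -4 + 2*f/(7 + f) (T(f) = -4 + (f + f)/(f + 7) = -4 + (2*f)/(7 + f) = -4 + 2*f/(7 + f))
K(w) = w (K(w) = 0 + w = w)
1/(K(64 + 86) + (-45*j(8) + T(12))) = 1/((64 + 86) + (-45*8 + 2*(-14 - 1*12)/(7 + 12))) = 1/(150 + (-360 + 2*(-14 - 12)/19)) = 1/(150 + (-360 + 2*(1/19)*(-26))) = 1/(150 + (-360 - 52/19)) = 1/(150 - 6892/19) = 1/(-4042/19) = -19/4042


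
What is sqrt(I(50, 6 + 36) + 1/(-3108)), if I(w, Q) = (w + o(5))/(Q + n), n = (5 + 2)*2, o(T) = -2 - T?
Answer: sqrt(7414134)/3108 ≈ 0.87609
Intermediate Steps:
n = 14 (n = 7*2 = 14)
I(w, Q) = (-7 + w)/(14 + Q) (I(w, Q) = (w + (-2 - 1*5))/(Q + 14) = (w + (-2 - 5))/(14 + Q) = (w - 7)/(14 + Q) = (-7 + w)/(14 + Q))
sqrt(I(50, 6 + 36) + 1/(-3108)) = sqrt((-7 + 50)/(14 + (6 + 36)) + 1/(-3108)) = sqrt(43/(14 + 42) - 1/3108) = sqrt(43/56 - 1/3108) = sqrt(4771/6216) = sqrt(7414134)/3108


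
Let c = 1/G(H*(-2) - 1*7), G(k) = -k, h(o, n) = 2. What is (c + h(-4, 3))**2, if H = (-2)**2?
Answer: 961/225 ≈ 4.2711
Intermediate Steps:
H = 4
c = 1/15 (c = 1/(-(4*(-2) - 1*7)) = 1/(-(-8 - 7)) = 1/(-1*(-15)) = 1/15 ≈ 0.066667)
(c + h(-4, 3))**2 = (1/15 + 2)**2 = (31/15)**2 = 961/225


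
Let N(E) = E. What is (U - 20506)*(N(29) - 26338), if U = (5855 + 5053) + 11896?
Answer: -60458082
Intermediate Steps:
U = 22804 (U = 10908 + 11896 = 22804)
(U - 20506)*(N(29) - 26338) = (22804 - 20506)*(29 - 26338) = 2298*(-26309) = -60458082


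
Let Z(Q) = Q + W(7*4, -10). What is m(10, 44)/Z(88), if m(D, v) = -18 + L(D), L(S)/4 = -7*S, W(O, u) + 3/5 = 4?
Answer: -1490/457 ≈ -3.2604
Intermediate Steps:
W(O, u) = 17/5 (W(O, u) = -⅗ + 4 = 17/5)
L(S) = -28*S (L(S) = 4*(-7*S) = -28*S)
m(D, v) = -18 - 28*D
Z(Q) = 17/5 + Q (Z(Q) = Q + 17/5 = 17/5 + Q)
m(10, 44)/Z(88) = (-18 - 28*10)/(17/5 + 88) = (-18 - 280)/(457/5) = -298*5/457 = -1490/457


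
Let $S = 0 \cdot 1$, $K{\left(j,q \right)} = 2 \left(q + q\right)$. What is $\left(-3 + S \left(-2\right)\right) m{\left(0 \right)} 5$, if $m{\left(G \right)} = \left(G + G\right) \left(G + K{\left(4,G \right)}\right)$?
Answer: $0$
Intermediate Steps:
$K{\left(j,q \right)} = 4 q$ ($K{\left(j,q \right)} = 2 \cdot 2 q = 4 q$)
$S = 0$
$m{\left(G \right)} = 10 G^{2}$ ($m{\left(G \right)} = \left(G + G\right) \left(G + 4 G\right) = 2 G 5 G = 10 G^{2}$)
$\left(-3 + S \left(-2\right)\right) m{\left(0 \right)} 5 = \left(-3 + 0 \left(-2\right)\right) 10 \cdot 0^{2} \cdot 5 = \left(-3 + 0\right) 10 \cdot 0 \cdot 5 = \left(-3\right) 0 \cdot 5 = 0 \cdot 5 = 0$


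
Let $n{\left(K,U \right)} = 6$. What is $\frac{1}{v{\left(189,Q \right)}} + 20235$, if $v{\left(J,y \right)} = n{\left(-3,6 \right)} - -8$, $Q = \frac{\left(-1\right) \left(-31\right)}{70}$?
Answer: $\frac{283291}{14} \approx 20235.0$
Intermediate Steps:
$Q = \frac{31}{70}$ ($Q = 31 \cdot \frac{1}{70} = \frac{31}{70} \approx 0.44286$)
$v{\left(J,y \right)} = 14$ ($v{\left(J,y \right)} = 6 - -8 = 6 + 8 = 14$)
$\frac{1}{v{\left(189,Q \right)}} + 20235 = \frac{1}{14} + 20235 = \frac{283291}{14}$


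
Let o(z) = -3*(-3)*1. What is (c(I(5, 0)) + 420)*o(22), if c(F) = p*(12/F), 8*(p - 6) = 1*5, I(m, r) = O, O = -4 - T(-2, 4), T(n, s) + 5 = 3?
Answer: 13689/4 ≈ 3422.3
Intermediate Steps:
T(n, s) = -2 (T(n, s) = -5 + 3 = -2)
o(z) = 9 (o(z) = 9*1 = 9)
O = -2 (O = -4 - 1*(-2) = -4 + 2 = -2)
I(m, r) = -2
p = 53/8 (p = 6 + (1*5)/8 = 6 + (⅛)*5 = 6 + 5/8 = 53/8 ≈ 6.6250)
c(F) = 159/(2*F) (c(F) = 53*(12/F)/8 = 159/(2*F))
(c(I(5, 0)) + 420)*o(22) = ((159/2)/(-2) + 420)*9 = ((159/2)*(-½) + 420)*9 = (-159/4 + 420)*9 = (1521/4)*9 = 13689/4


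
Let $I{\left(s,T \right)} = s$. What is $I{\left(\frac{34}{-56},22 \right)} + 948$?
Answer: $\frac{26527}{28} \approx 947.39$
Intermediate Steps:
$I{\left(\frac{34}{-56},22 \right)} + 948 = \frac{34}{-56} + 948 = 34 \left(- \frac{1}{56}\right) + 948 = - \frac{17}{28} + 948 = \frac{26527}{28}$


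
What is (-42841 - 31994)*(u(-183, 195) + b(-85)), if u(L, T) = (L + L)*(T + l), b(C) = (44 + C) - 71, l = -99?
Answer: 2637784080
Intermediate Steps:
b(C) = -27 + C
u(L, T) = 2*L*(-99 + T) (u(L, T) = (L + L)*(T - 99) = (2*L)*(-99 + T) = 2*L*(-99 + T))
(-42841 - 31994)*(u(-183, 195) + b(-85)) = (-42841 - 31994)*(2*(-183)*(-99 + 195) + (-27 - 85)) = -74835*(2*(-183)*96 - 112) = -74835*(-35136 - 112) = -74835*(-35248) = 2637784080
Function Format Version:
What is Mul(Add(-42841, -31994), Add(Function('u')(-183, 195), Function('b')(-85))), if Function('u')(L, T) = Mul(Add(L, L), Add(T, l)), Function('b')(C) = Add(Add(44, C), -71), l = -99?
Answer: 2637784080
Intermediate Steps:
Function('b')(C) = Add(-27, C)
Function('u')(L, T) = Mul(2, L, Add(-99, T)) (Function('u')(L, T) = Mul(Add(L, L), Add(T, -99)) = Mul(Mul(2, L), Add(-99, T)) = Mul(2, L, Add(-99, T)))
Mul(Add(-42841, -31994), Add(Function('u')(-183, 195), Function('b')(-85))) = Mul(Add(-42841, -31994), Add(Mul(2, -183, Add(-99, 195)), Add(-27, -85))) = Mul(-74835, Add(Mul(2, -183, 96), -112)) = Mul(-74835, Add(-35136, -112)) = Mul(-74835, -35248) = 2637784080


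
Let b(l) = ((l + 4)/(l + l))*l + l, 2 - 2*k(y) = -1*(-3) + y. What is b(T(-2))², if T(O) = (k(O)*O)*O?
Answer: 25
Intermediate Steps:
k(y) = -½ - y/2 (k(y) = 1 - (-1*(-3) + y)/2 = 1 - (3 + y)/2 = 1 + (-3/2 - y/2) = -½ - y/2)
T(O) = O²*(-½ - O/2) (T(O) = ((-½ - O/2)*O)*O = (O*(-½ - O/2))*O = O²*(-½ - O/2))
b(l) = 2 + 3*l/2 (b(l) = ((4 + l)/((2*l)))*l + l = ((4 + l)*(1/(2*l)))*l + l = ((4 + l)/(2*l))*l + l = (2 + l/2) + l = 2 + 3*l/2)
b(T(-2))² = (2 + 3*((½)*(-2)²*(-1 - 1*(-2)))/2)² = (2 + 3*((½)*4*(-1 + 2))/2)² = (2 + 3*((½)*4*1)/2)² = (2 + (3/2)*2)² = (2 + 3)² = 5² = 25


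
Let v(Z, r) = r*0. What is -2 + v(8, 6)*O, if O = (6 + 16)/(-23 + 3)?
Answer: -2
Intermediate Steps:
O = -11/10 (O = 22/(-20) = 22*(-1/20) = -11/10 ≈ -1.1000)
v(Z, r) = 0
-2 + v(8, 6)*O = -2 + 0*(-11/10) = -2 + 0 = -2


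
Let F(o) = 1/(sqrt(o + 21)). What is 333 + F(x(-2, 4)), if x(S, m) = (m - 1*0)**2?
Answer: 333 + sqrt(37)/37 ≈ 333.16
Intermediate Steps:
x(S, m) = m**2 (x(S, m) = (m + 0)**2 = m**2)
F(o) = 1/sqrt(21 + o) (F(o) = 1/(sqrt(21 + o)) = 1/sqrt(21 + o))
333 + F(x(-2, 4)) = 333 + 1/sqrt(21 + 4**2) = 333 + 1/sqrt(21 + 16) = 333 + 1/sqrt(37) = 333 + sqrt(37)/37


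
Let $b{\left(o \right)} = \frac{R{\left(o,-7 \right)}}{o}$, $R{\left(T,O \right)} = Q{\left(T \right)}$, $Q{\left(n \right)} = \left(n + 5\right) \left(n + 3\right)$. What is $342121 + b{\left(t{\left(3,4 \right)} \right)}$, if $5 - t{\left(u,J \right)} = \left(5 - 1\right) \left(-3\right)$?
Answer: $\frac{5816497}{17} \approx 3.4215 \cdot 10^{5}$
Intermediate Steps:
$Q{\left(n \right)} = \left(3 + n\right) \left(5 + n\right)$ ($Q{\left(n \right)} = \left(5 + n\right) \left(3 + n\right) = \left(3 + n\right) \left(5 + n\right)$)
$R{\left(T,O \right)} = 15 + T^{2} + 8 T$
$t{\left(u,J \right)} = 17$ ($t{\left(u,J \right)} = 5 - \left(5 - 1\right) \left(-3\right) = 5 - 4 \left(-3\right) = 5 - -12 = 5 + 12 = 17$)
$b{\left(o \right)} = \frac{15 + o^{2} + 8 o}{o}$
$342121 + b{\left(t{\left(3,4 \right)} \right)} = 342121 + \left(8 + 17 + \frac{15}{17}\right) = 342121 + \frac{440}{17} = \frac{5816497}{17}$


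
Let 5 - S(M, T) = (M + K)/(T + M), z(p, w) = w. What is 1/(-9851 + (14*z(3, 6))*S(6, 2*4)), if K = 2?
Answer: -1/9479 ≈ -0.00010550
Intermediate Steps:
S(M, T) = 5 - (2 + M)/(M + T) (S(M, T) = 5 - (M + 2)/(T + M) = 5 - (2 + M)/(M + T))
1/(-9851 + (14*z(3, 6))*S(6, 2*4)) = 1/(-9851 + (14*6)*((-2 + 4*6 + 5*(2*4))/(6 + 2*4))) = 1/(-9851 + 84*((-2 + 24 + 5*8)/(6 + 8))) = 1/(-9851 + 84*((-2 + 24 + 40)/14)) = 1/(-9851 + 84*((1/14)*62)) = 1/(-9851 + 84*(31/7)) = 1/(-9851 + 372) = 1/(-9479) = -1/9479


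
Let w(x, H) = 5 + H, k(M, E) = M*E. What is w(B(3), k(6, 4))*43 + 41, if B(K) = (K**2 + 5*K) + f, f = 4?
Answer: 1288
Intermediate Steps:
B(K) = 4 + K**2 + 5*K (B(K) = (K**2 + 5*K) + 4 = 4 + K**2 + 5*K)
k(M, E) = E*M
w(B(3), k(6, 4))*43 + 41 = (5 + 4*6)*43 + 41 = (5 + 24)*43 + 41 = 29*43 + 41 = 1247 + 41 = 1288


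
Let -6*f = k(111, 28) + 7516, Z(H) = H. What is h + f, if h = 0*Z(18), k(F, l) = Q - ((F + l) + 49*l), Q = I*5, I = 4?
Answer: -6025/6 ≈ -1004.2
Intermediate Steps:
Q = 20 (Q = 4*5 = 20)
k(F, l) = 20 - F - 50*l (k(F, l) = 20 - ((F + l) + 49*l) = 20 - (F + 50*l) = 20 + (-F - 50*l) = 20 - F - 50*l)
h = 0 (h = 0*18 = 0)
f = -6025/6 (f = -((20 - 1*111 - 50*28) + 7516)/6 = -((20 - 111 - 1400) + 7516)/6 = -(-1491 + 7516)/6 = -1/6*6025 = -6025/6 ≈ -1004.2)
h + f = 0 - 6025/6 = -6025/6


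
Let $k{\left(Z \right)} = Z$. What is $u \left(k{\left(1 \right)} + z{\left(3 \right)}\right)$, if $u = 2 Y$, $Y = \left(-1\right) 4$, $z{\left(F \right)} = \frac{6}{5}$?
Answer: $- \frac{88}{5} \approx -17.6$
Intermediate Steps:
$z{\left(F \right)} = \frac{6}{5}$ ($z{\left(F \right)} = 6 \cdot \frac{1}{5} = \frac{6}{5}$)
$Y = -4$
$u = -8$ ($u = 2 \left(-4\right) = -8$)
$u \left(k{\left(1 \right)} + z{\left(3 \right)}\right) = - 8 \left(1 + \frac{6}{5}\right) = \left(-8\right) \frac{11}{5} = - \frac{88}{5}$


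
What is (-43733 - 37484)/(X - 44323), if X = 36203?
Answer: 81217/8120 ≈ 10.002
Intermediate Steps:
(-43733 - 37484)/(X - 44323) = (-43733 - 37484)/(36203 - 44323) = -81217/(-8120) = -81217*(-1/8120) = 81217/8120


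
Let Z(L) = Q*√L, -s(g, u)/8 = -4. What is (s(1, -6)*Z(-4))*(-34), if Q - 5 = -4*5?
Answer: 32640*I ≈ 32640.0*I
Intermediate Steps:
Q = -15 (Q = 5 - 4*5 = 5 - 20 = -15)
s(g, u) = 32 (s(g, u) = -8*(-4) = 32)
Z(L) = -15*√L
(s(1, -6)*Z(-4))*(-34) = (32*(-30*I))*(-34) = -960*I*(-34) = 32640*I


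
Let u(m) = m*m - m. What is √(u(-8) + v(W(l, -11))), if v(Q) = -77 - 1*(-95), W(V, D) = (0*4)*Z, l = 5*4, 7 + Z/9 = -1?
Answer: 3*√10 ≈ 9.4868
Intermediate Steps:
Z = -72 (Z = -63 + 9*(-1) = -63 - 9 = -72)
l = 20
W(V, D) = 0 (W(V, D) = (0*4)*(-72) = 0*(-72) = 0)
v(Q) = 18 (v(Q) = -77 + 95 = 18)
u(m) = m² - m
√(u(-8) + v(W(l, -11))) = √(-8*(-1 - 8) + 18) = √(-8*(-9) + 18) = √(72 + 18) = √90 = 3*√10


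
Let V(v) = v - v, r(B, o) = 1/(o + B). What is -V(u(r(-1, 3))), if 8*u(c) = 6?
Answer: 0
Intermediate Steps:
r(B, o) = 1/(B + o)
u(c) = 3/4 (u(c) = (1/8)*6 = 3/4)
V(v) = 0
-V(u(r(-1, 3))) = -1*0 = 0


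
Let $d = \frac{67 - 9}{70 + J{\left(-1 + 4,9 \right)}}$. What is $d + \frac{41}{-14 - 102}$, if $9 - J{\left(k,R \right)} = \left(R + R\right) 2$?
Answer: $\frac{4965}{4988} \approx 0.99539$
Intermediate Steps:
$J{\left(k,R \right)} = 9 - 4 R$ ($J{\left(k,R \right)} = 9 - \left(R + R\right) 2 = 9 - 2 R 2 = 9 - 4 R$)
$d = \frac{58}{43}$ ($d = \frac{67 - 9}{70 + \left(9 - 36\right)} = \frac{58}{70 + \left(9 - 36\right)} = \frac{58}{70 - 27} = \frac{58}{43} \approx 1.3488$)
$d + \frac{41}{-14 - 102} = \frac{58}{43} + \frac{41}{-14 - 102} = \frac{58}{43} + \frac{41}{-116} = \frac{58}{43} + 41 \left(- \frac{1}{116}\right) = \frac{58}{43} - \frac{41}{116} = \frac{4965}{4988}$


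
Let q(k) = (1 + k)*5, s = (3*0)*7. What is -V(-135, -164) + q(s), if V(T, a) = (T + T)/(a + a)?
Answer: 685/164 ≈ 4.1768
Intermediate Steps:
V(T, a) = T/a (V(T, a) = (2*T)/((2*a)) = (2*T)*(1/(2*a)) = T/a)
s = 0 (s = 0*7 = 0)
q(k) = 5 + 5*k
-V(-135, -164) + q(s) = -(-135)/(-164) + (5 + 5*0) = -(-135)*(-1)/164 + (5 + 0) = -1*135/164 + 5 = -135/164 + 5 = 685/164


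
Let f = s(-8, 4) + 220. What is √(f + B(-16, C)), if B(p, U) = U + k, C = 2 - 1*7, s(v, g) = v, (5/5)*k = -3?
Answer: 2*√51 ≈ 14.283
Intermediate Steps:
k = -3
C = -5 (C = 2 - 7 = -5)
B(p, U) = -3 + U (B(p, U) = U - 3 = -3 + U)
f = 212 (f = -8 + 220 = 212)
√(f + B(-16, C)) = √(212 + (-3 - 5)) = √(212 - 8) = √204 = 2*√51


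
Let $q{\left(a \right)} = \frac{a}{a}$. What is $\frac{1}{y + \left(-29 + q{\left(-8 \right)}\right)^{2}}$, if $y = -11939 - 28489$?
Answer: $- \frac{1}{39644} \approx -2.5224 \cdot 10^{-5}$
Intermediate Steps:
$y = -40428$ ($y = -11939 - 28489 = -40428$)
$q{\left(a \right)} = 1$
$\frac{1}{y + \left(-29 + q{\left(-8 \right)}\right)^{2}} = \frac{1}{-40428 + \left(-29 + 1\right)^{2}} = \frac{1}{-40428 + \left(-28\right)^{2}} = \frac{1}{-40428 + 784} = \frac{1}{-39644} = - \frac{1}{39644}$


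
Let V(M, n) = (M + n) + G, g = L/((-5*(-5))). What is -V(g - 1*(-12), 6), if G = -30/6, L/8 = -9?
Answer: -253/25 ≈ -10.120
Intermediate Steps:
L = -72 (L = 8*(-9) = -72)
G = -5 (G = -30*1/6 = -5)
g = -72/25 (g = -72/((-5*(-5))) = -72/25 ≈ -2.8800)
V(M, n) = -5 + M + n (V(M, n) = (M + n) - 5 = -5 + M + n)
-V(g - 1*(-12), 6) = -(-5 + (-72/25 - 1*(-12)) + 6) = -(-5 + (-72/25 + 12) + 6) = -(-5 + 228/25 + 6) = -1*253/25 = -253/25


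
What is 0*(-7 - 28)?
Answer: 0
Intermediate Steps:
0*(-7 - 28) = 0*(-35) = 0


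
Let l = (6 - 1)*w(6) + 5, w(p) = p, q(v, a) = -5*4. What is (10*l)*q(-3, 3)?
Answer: -7000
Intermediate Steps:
q(v, a) = -20
l = 35 (l = (6 - 1)*6 + 5 = 5*6 + 5 = 30 + 5 = 35)
(10*l)*q(-3, 3) = (10*35)*(-20) = 350*(-20) = -7000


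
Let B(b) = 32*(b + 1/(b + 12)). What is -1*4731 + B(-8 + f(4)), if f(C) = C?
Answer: -4855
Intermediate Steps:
B(b) = 32*b + 32/(12 + b) (B(b) = 32*(b + 1/(12 + b)) = 32*b + 32/(12 + b))
-1*4731 + B(-8 + f(4)) = -1*4731 + 32*(1 + (-8 + 4)² + 12*(-8 + 4))/(12 + (-8 + 4)) = -4731 + 32*(1 + (-4)² + 12*(-4))/(12 - 4) = -4731 + 32*(1 + 16 - 48)/8 = -4731 + 32*(⅛)*(-31) = -4731 - 124 = -4855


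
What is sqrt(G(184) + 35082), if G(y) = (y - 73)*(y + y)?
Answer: sqrt(75930) ≈ 275.55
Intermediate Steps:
G(y) = 2*y*(-73 + y) (G(y) = (-73 + y)*(2*y) = 2*y*(-73 + y))
sqrt(G(184) + 35082) = sqrt(2*184*(-73 + 184) + 35082) = sqrt(2*184*111 + 35082) = sqrt(40848 + 35082) = sqrt(75930)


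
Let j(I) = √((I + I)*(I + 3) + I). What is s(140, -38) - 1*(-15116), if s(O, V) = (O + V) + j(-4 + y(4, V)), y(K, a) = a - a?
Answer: 15220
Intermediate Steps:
y(K, a) = 0
j(I) = √(I + 2*I*(3 + I)) (j(I) = √((2*I)*(3 + I) + I) = √(2*I*(3 + I) + I) = √(I + 2*I*(3 + I)))
s(O, V) = 2 + O + V (s(O, V) = (O + V) + √((-4 + 0)*(7 + 2*(-4 + 0))) = (O + V) + √(-4*(7 + 2*(-4))) = (O + V) + √(-4*(7 - 8)) = (O + V) + √(-4*(-1)) = (O + V) + √4 = (O + V) + 2 = 2 + O + V)
s(140, -38) - 1*(-15116) = (2 + 140 - 38) - 1*(-15116) = 104 + 15116 = 15220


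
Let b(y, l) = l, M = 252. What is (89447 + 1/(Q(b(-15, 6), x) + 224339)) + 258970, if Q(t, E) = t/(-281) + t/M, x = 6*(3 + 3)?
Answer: 922485889242021/2647648907 ≈ 3.4842e+5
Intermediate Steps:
x = 36 (x = 6*6 = 36)
Q(t, E) = 29*t/70812 (Q(t, E) = t/(-281) + t/252 = t*(-1/281) + t*(1/252) = -t/281 + t/252 = 29*t/70812)
(89447 + 1/(Q(b(-15, 6), x) + 224339)) + 258970 = (89447 + 1/((29/70812)*6 + 224339)) + 258970 = (89447 + 1/(29/11802 + 224339)) + 258970 = (89447 + 1/(2647648907/11802)) + 258970 = (89447 + 11802/2647648907) + 258970 = 236824251796231/2647648907 + 258970 = 922485889242021/2647648907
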